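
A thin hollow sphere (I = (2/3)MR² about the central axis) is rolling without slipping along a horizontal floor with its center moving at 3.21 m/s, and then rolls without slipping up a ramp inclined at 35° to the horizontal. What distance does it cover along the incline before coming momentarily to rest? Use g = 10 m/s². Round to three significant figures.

With I = (2/3)MR², the ratio k = I/(MR²) is 2/3.
Rolling without slipping gives ω = v/R, so the total kinetic energy is ½Mv² + ½Iω² = ½(1+k)Mv² = (5/6)Mv².
Setting this equal to Mgh gives the vertical rise h = (1+k)v₀²/(2g) = 1.667×3.21²/(2×10) = 0.8587 m.
Along the incline, d = h/sinθ = 0.8587/sin35° ≈ 1.50 m.

d ≈ 1.50 m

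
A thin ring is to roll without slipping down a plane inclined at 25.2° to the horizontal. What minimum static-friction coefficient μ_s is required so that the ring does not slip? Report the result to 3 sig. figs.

For this body I = MR², i.e. k = I/(MR²) = 1.
Translational: Mg sinθ − f = Ma. Rotational about the CM: fR = Iα = kMRa, so f = kMa.
These give a = g sinθ/(1+k) and the required friction f = kMg sinθ/(1+k).
The normal force is N = Mg cosθ, so μ_min = f/N = k tanθ/(1+k).
μ_min = 1 × tan25.2° / 2 ≈ 0.235.

μ_min ≈ 0.235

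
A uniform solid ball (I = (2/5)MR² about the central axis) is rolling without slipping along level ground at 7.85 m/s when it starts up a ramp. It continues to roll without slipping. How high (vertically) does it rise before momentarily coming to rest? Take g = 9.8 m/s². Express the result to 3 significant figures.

h ≈ 4.40 m

Here I = (2/5)MR², so the shape factor k = I/(MR²) = 0.4.
Rolling without slipping gives ω = v/R, so the total kinetic energy is ½Mv² + ½Iω² = ½(1+k)Mv² = (7/10)Mv².
At the top the kinetic energy is zero, so (7/10)Mv₀² = Mgh.
Thus h = (1+k)v₀²/(2g) = 1.4 × 7.85² / (2 × 9.8) ≈ 4.40 m.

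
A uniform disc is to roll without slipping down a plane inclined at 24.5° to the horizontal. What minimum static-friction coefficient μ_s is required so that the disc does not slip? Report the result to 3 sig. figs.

For this body I = (1/2)MR², i.e. k = I/(MR²) = 0.5.
Newton's second law down the slope: Mg sinθ − f = Ma. The torque equation fR = Iα (with α = a/R) gives f = kMa.
These give a = g sinθ/(1+k) and the required friction f = kMg sinθ/(1+k).
With N = Mg cosθ, the no-slip condition f ≤ μN gives μ_min = f/N = k tanθ/(1+k).
μ_min = 0.5 × tan24.5° / 1.5 ≈ 0.152.

μ_min ≈ 0.152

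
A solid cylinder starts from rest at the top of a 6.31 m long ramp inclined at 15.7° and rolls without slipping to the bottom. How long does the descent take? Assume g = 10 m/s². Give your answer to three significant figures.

t ≈ 2.64 s

The moment of inertia is (1/2)MR², giving k ≡ I/(MR²) = 0.5.
Newton's second law down the slope: Mg sinθ − f = Ma. The torque equation fR = Iα (with α = a/R) gives f = kMa.
Hence a = g sinθ/(1+k) = 10×sin15.7°/1.5 = 1.804 m/s².
With constant a from rest, t = √(2L/a) = √(2·6.31/1.804) ≈ 2.64 s.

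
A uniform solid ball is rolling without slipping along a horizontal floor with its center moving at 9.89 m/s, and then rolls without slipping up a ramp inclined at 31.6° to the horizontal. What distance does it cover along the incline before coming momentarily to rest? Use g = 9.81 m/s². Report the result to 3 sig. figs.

d ≈ 13.3 m

The moment of inertia is (2/5)MR², giving k ≡ I/(MR²) = 0.4.
Rolling without slipping gives ω = v/R, so the total kinetic energy is ½Mv² + ½Iω² = ½(1+k)Mv² = (7/10)Mv².
Setting this equal to Mgh gives the vertical rise h = (1+k)v₀²/(2g) = 1.4×9.89²/(2×9.81) = 6.979 m.
Along the incline, d = h/sinθ = 6.979/sin31.6° ≈ 13.3 m.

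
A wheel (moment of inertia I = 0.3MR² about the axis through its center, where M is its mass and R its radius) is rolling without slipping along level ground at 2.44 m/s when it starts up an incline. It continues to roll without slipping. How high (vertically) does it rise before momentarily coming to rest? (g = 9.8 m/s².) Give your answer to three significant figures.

The moment of inertia is 0.3MR², giving k ≡ I/(MR²) = 0.3.
Since it rolls without slipping, ω = v/R and KE = ½Mv² + ½Iω² = ½(1+k)Mv² = (13/20)Mv².
At the top the kinetic energy is zero, so (13/20)Mv₀² = Mgh.
Thus h = (1+k)v₀²/(2g) = 1.3 × 2.44² / (2 × 9.8) ≈ 0.395 m.

h ≈ 0.395 m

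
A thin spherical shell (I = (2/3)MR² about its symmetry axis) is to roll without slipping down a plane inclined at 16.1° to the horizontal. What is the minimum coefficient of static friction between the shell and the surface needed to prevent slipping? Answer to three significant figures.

For this body I = (2/3)MR², i.e. k = I/(MR²) = 2/3.
Translational: Mg sinθ − f = Ma. Rotational about the CM: fR = Iα = kMRa, so f = kMa.
These give a = g sinθ/(1+k) and the required friction f = kMg sinθ/(1+k).
With N = Mg cosθ, the no-slip condition f ≤ μN gives μ_min = f/N = k tanθ/(1+k).
μ_min = (2/3) × tan16.1° / 1.667 ≈ 0.115.

μ_min ≈ 0.115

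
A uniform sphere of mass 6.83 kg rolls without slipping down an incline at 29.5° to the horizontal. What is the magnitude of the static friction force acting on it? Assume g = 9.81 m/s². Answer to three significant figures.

The moment of inertia is (2/5)MR², giving k ≡ I/(MR²) = 0.4.
Along the incline Mg sinθ − f = Ma, and torque about the center fR = Iα = kMR²(a/R) gives f = kMa.
Combining, a = g sinθ/(1+k) and f = kMa = kMg sinθ/(1+k).
f = 0.4 × 6.83 × 9.81 × sin29.5° / 1.4 ≈ 9.43 N.

f ≈ 9.43 N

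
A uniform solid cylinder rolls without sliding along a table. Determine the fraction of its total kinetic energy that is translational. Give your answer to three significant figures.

Here I = (1/2)MR², so the shape factor k = I/(MR²) = 0.5.
Since ω = v/R, the translational part is ½Mv² and the rotational part is ½I(v/R)² = ½kMv²; the total is ½(1+k)Mv².
The translational fraction is therefore 1/(1+k) = 1/1.5 ≈ 0.667.

fraction ≈ 0.667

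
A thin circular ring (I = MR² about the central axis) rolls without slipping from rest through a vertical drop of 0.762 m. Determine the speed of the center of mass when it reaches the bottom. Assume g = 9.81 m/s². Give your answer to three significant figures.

v ≈ 2.73 m/s

The moment of inertia is MR², giving k ≡ I/(MR²) = 1.
The rolling condition ω = v/R makes the rotational term ½I(v/R)² = ½kMv², so KE_total = ½(1+k)Mv² = Mv².
Setting Mgh = Mv² gives v = √(2gh/(1+k)) = √(2·9.81·0.762/2) ≈ 2.73 m/s.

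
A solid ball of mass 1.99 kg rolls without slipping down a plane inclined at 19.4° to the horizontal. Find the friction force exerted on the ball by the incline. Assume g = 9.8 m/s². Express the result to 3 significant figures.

f ≈ 1.85 N

With I = (2/5)MR², the ratio k = I/(MR²) is 0.4.
Along the incline Mg sinθ − f = Ma, and torque about the center fR = Iα = kMR²(a/R) gives f = kMa.
Combining, a = g sinθ/(1+k) and f = kMa = kMg sinθ/(1+k).
f = 0.4 × 1.99 × 9.8 × sin19.4° / 1.4 ≈ 1.85 N.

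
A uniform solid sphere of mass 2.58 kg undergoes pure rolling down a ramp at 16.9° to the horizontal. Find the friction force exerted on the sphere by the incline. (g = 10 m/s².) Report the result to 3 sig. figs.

f ≈ 2.14 N

For this body I = (2/5)MR², i.e. k = I/(MR²) = 0.4.
Along the incline Mg sinθ − f = Ma, and torque about the center fR = Iα = kMR²(a/R) gives f = kMa.
Combining, a = g sinθ/(1+k) and f = kMa = kMg sinθ/(1+k).
f = 0.4 × 2.58 × 10 × sin16.9° / 1.4 ≈ 2.14 N.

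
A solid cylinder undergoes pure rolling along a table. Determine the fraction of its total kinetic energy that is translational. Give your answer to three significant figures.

fraction ≈ 0.667

For this body I = (1/2)MR², i.e. k = I/(MR²) = 0.5.
Since ω = v/R, the translational part is ½Mv² and the rotational part is ½I(v/R)² = ½kMv²; the total is ½(1+k)Mv².
The translational fraction is therefore 1/(1+k) = 1/1.5 ≈ 0.667.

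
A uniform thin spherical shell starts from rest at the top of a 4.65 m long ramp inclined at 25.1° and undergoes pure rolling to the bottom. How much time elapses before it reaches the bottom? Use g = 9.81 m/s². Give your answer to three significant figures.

With I = (2/3)MR², the ratio k = I/(MR²) is 2/3.
Newton's second law down the slope: Mg sinθ − f = Ma. The torque equation fR = Iα (with α = a/R) gives f = kMa.
Hence a = g sinθ/(1+k) = 9.81×sin25.1°/1.667 = 2.497 m/s².
With constant a from rest, t = √(2L/a) = √(2·4.65/2.497) ≈ 1.93 s.

t ≈ 1.93 s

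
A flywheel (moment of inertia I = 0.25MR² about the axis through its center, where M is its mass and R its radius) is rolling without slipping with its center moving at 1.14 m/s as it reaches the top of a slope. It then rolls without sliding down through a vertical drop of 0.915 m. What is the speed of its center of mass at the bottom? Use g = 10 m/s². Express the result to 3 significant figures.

The moment of inertia is 0.25MR², giving k ≡ I/(MR²) = 0.25.
Since it rolls without slipping, ω = v/R and KE = ½Mv² + ½Iω² = ½(1+k)Mv² = (5/8)Mv².
Energy conservation: (5/8)Mv₀² + Mgh = (5/8)Mv², so v² = v₀² + 2gh/(1+k).
v = √(1.14² + 2×10×0.915/1.25) = √15.94 ≈ 3.99 m/s.

v ≈ 3.99 m/s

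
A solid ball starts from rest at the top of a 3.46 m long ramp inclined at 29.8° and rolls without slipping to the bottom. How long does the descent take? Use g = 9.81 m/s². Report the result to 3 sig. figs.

t ≈ 1.41 s

For this body I = (2/5)MR², i.e. k = I/(MR²) = 0.4.
Along the incline Mg sinθ − f = Ma, and torque about the center fR = Iα = kMR²(a/R) gives f = kMa.
Hence a = g sinθ/(1+k) = 9.81×sin29.8°/1.4 = 3.482 m/s².
Starting from rest, L = ½at², so t = √(2L/a) = √(2×3.46/3.482) ≈ 1.41 s.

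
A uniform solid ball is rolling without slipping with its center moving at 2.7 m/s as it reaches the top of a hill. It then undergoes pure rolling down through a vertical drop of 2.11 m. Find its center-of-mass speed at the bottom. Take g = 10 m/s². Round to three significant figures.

v ≈ 6.12 m/s

For this body I = (2/5)MR², i.e. k = I/(MR²) = 0.4.
Rolling without slipping gives ω = v/R, so the total kinetic energy is ½Mv² + ½Iω² = ½(1+k)Mv² = (7/10)Mv².
Energy conservation: (7/10)Mv₀² + Mgh = (7/10)Mv², so v² = v₀² + 2gh/(1+k).
v = √(2.7² + 2×10×2.11/1.4) = √37.43 ≈ 6.12 m/s.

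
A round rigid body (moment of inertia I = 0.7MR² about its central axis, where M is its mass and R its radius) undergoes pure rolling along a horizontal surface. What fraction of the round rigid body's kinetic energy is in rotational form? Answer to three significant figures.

Here I = 0.7MR², so the shape factor k = I/(MR²) = 0.7.
With ω = v/R, KE_trans = ½Mv² and KE_rot = ½Iω² = ½kMv², so KE_total = ½(1+k)Mv².
The rotational fraction is therefore k/(1+k) = 0.7/1.7 ≈ 0.412.

fraction ≈ 0.412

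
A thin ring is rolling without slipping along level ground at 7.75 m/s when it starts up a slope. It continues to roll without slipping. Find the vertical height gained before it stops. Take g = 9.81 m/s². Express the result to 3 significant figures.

Here I = MR², so the shape factor k = I/(MR²) = 1.
Rolling without slipping gives ω = v/R, so the total kinetic energy is ½Mv² + ½Iω² = ½(1+k)Mv² = Mv².
All of this converts to potential energy at the highest point: Mv₀² = Mgh.
Thus h = (1+k)v₀²/(2g) = 2 × 7.75² / (2 × 9.81) ≈ 6.12 m.

h ≈ 6.12 m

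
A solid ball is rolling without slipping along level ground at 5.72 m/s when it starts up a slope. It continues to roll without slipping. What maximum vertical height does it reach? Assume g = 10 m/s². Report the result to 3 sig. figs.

The moment of inertia is (2/5)MR², giving k ≡ I/(MR²) = 0.4.
Since it rolls without slipping, ω = v/R and KE = ½Mv² + ½Iω² = ½(1+k)Mv² = (7/10)Mv².
At the top the kinetic energy is zero, so (7/10)Mv₀² = Mgh.
Thus h = (1+k)v₀²/(2g) = 1.4 × 5.72² / (2 × 10) ≈ 2.29 m.

h ≈ 2.29 m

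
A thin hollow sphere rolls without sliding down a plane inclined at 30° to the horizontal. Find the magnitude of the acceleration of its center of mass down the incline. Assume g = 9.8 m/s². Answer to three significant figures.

For this body I = (2/3)MR², i.e. k = I/(MR²) = 2/3.
Translational: Mg sinθ − f = Ma. Rotational about the CM: fR = Iα = kMRa, so f = kMa.
Eliminating f: Mg sinθ = (1+k)Ma, so a = g sinθ/(1+k) = 9.8 × sin30° / 1.667 ≈ 2.94 m/s².

a ≈ 2.94 m/s²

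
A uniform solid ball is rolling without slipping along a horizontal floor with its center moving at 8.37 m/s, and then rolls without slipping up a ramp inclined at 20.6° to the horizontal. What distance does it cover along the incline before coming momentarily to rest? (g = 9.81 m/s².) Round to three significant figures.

d ≈ 14.2 m

Here I = (2/5)MR², so the shape factor k = I/(MR²) = 0.4.
Pure rolling means v = ωR; then KE = ½Mv² + ½I(v/R)² = ½(1+k)Mv² = (7/10)Mv².
Setting this equal to Mgh gives the vertical rise h = (1+k)v₀²/(2g) = 1.4×8.37²/(2×9.81) = 4.999 m.
Along the incline, d = h/sinθ = 4.999/sin20.6° ≈ 14.2 m.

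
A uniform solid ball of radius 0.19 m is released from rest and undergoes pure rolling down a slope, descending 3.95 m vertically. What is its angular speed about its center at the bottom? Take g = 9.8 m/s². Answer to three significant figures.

For this body I = (2/5)MR², i.e. k = I/(MR²) = 0.4.
Pure rolling means v = ωR; then KE = ½Mv² + ½I(v/R)² = ½(1+k)Mv² = (7/10)Mv².
Energy conservation Mgh = ½(1+k)Mv² gives v = √(2gh/(1+k)) = √(2 × 9.8 × 3.95 / 1.4) = 7.436 m/s.
Then ω = v/R = 7.436 / 0.19 ≈ 39.1 rad/s.

ω ≈ 39.1 rad/s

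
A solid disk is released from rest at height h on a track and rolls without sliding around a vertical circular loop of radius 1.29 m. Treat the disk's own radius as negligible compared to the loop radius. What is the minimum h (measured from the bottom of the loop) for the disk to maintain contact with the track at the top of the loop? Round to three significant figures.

h_min ≈ 3.55 m

The moment of inertia is (1/2)MR², giving k ≡ I/(MR²) = 0.5.
At the top, contact is just lost when gravity alone supplies the centripetal force: Mg = Mv_top²/r, i.e. v_top² = gr.
With ω = v/R, the kinetic energy at speed v is ½(1+k)Mv² = (3/4)Mv².
Energy conservation from release (height h) to the top (height 2r): Mgh = Mg(2r) + (3/4)M·gr.
Thus h_min = 2r + (1+k)r/2 = r(2 + 1.5/2) = 1.29 × 2.75 ≈ 3.55 m.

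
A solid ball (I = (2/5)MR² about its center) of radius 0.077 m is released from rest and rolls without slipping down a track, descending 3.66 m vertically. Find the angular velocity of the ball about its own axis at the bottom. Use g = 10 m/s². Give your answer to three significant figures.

For this body I = (2/5)MR², i.e. k = I/(MR²) = 0.4.
Rolling without slipping gives ω = v/R, so the total kinetic energy is ½Mv² + ½Iω² = ½(1+k)Mv² = (7/10)Mv².
Energy conservation Mgh = ½(1+k)Mv² gives v = √(2gh/(1+k)) = √(2 × 10 × 3.66 / 1.4) = 7.231 m/s.
Then ω = v/R = 7.231 / 0.077 ≈ 93.9 rad/s.

ω ≈ 93.9 rad/s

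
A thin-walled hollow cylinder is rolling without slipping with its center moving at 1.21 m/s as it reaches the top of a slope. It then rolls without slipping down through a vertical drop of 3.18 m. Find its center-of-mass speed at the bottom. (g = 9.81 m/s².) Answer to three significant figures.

With I = MR², the ratio k = I/(MR²) is 1.
Pure rolling means v = ωR; then KE = ½Mv² + ½I(v/R)² = ½(1+k)Mv² = Mv².
Conserving energy between top and bottom: Mv² = Mv₀² + Mgh, hence v² = v₀² + 2gh/(1+k).
v = √(1.21² + 2×9.81×3.18/2) = √32.66 ≈ 5.71 m/s.

v ≈ 5.71 m/s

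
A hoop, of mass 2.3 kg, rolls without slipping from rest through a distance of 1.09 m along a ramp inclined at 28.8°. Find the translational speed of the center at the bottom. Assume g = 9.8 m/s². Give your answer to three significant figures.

The moment of inertia is MR², giving k ≡ I/(MR²) = 1.
The rolling condition ω = v/R makes the rotational term ½I(v/R)² = ½kMv², so KE_total = ½(1+k)Mv² = Mv².
The vertical drop is h = L sinθ = 1.09 × sin28.8° = 0.5251 m.
Energy conservation: Mgh = Mv², so v = √(2gh/(1+k)) = √(2 × 9.8 × 0.5251 / 2) ≈ 2.27 m/s.

v ≈ 2.27 m/s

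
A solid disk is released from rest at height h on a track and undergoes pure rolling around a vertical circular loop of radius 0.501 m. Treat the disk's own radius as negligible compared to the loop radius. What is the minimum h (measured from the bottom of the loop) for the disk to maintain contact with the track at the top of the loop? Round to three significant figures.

h_min ≈ 1.38 m

The moment of inertia is (1/2)MR², giving k ≡ I/(MR²) = 0.5.
At the top of the loop, the minimum-contact condition is Mg = Mv_top²/r, so v_top² = gr.
With ω = v/R, the kinetic energy at speed v is ½(1+k)Mv² = (3/4)Mv².
Energy conservation from release (height h) to the top (height 2r): Mgh = Mg(2r) + (3/4)M·gr.
Thus h_min = 2r + (1+k)r/2 = r(2 + 1.5/2) = 0.501 × 2.75 ≈ 1.38 m.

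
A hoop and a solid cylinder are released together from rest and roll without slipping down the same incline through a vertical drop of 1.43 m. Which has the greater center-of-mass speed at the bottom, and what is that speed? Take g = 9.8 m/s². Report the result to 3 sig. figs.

the solid cylinder, at v ≈ 4.32 m/s

For rolling without slipping, Mgh = ½(1+k)Mv² where k = I/(MR²), so v = √(2gh/(1+k)).
Hoop: k = 1, giving v = √(2×9.8×1.43/2) = 3.744 m/s.
Solid cylinder: k = 0.5, giving v = √(2×9.8×1.43/1.5) = 4.323 m/s.
The smaller k wins: the solid cylinder, at ≈ 4.32 m/s.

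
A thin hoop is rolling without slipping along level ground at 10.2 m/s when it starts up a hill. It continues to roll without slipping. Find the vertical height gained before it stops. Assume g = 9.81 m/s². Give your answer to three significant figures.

For this body I = MR², i.e. k = I/(MR²) = 1.
Pure rolling means v = ωR; then KE = ½Mv² + ½I(v/R)² = ½(1+k)Mv² = Mv².
At the top the kinetic energy is zero, so Mv₀² = Mgh.
Thus h = (1+k)v₀²/(2g) = 2 × 10.2² / (2 × 9.81) ≈ 10.6 m.

h ≈ 10.6 m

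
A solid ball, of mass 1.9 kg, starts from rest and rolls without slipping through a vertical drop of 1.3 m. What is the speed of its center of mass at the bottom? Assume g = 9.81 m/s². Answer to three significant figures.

With I = (2/5)MR², the ratio k = I/(MR²) is 0.4.
The rolling condition ω = v/R makes the rotational term ½I(v/R)² = ½kMv², so KE_total = ½(1+k)Mv² = (7/10)Mv².
Setting Mgh = (7/10)Mv² gives v = √(2gh/(1+k)) = √(2·9.81·1.3/1.4) ≈ 4.27 m/s.

v ≈ 4.27 m/s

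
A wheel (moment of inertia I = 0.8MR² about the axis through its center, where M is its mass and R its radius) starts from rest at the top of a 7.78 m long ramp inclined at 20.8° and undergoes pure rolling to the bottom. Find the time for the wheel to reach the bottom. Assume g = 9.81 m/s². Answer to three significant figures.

The moment of inertia is 0.8MR², giving k ≡ I/(MR²) = 0.8.
Newton's second law down the slope: Mg sinθ − f = Ma. The torque equation fR = Iα (with α = a/R) gives f = kMa.
Hence a = g sinθ/(1+k) = 9.81×sin20.8°/1.8 = 1.935 m/s².
With constant a from rest, t = √(2L/a) = √(2·7.78/1.935) ≈ 2.84 s.

t ≈ 2.84 s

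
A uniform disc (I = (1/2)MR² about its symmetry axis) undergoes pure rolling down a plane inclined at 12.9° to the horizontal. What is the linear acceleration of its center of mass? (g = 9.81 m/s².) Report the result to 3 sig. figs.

With I = (1/2)MR², the ratio k = I/(MR²) is 0.5.
Along the incline Mg sinθ − f = Ma, and torque about the center fR = Iα = kMR²(a/R) gives f = kMa.
Eliminating f: Mg sinθ = (1+k)Ma, so a = g sinθ/(1+k) = 9.81 × sin12.9° / 1.5 ≈ 1.46 m/s².

a ≈ 1.46 m/s²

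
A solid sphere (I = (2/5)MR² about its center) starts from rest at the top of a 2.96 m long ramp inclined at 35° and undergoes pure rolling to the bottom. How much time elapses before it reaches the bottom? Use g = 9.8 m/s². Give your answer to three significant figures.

t ≈ 1.21 s

With I = (2/5)MR², the ratio k = I/(MR²) is 0.4.
Along the incline Mg sinθ − f = Ma, and torque about the center fR = Iα = kMR²(a/R) gives f = kMa.
Hence a = g sinθ/(1+k) = 9.8×sin35°/1.4 = 4.015 m/s².
Starting from rest, L = ½at², so t = √(2L/a) = √(2×2.96/4.015) ≈ 1.21 s.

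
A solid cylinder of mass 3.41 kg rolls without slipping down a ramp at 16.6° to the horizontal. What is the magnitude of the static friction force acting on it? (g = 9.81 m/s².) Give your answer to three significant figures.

f ≈ 3.19 N

Here I = (1/2)MR², so the shape factor k = I/(MR²) = 0.5.
Newton's second law down the slope: Mg sinθ − f = Ma. The torque equation fR = Iα (with α = a/R) gives f = kMa.
Combining, a = g sinθ/(1+k) and f = kMa = kMg sinθ/(1+k).
f = 0.5 × 3.41 × 9.81 × sin16.6° / 1.5 ≈ 3.19 N.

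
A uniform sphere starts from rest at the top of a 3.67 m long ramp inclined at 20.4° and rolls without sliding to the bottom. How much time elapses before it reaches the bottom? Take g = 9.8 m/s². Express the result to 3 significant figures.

t ≈ 1.73 s

For this body I = (2/5)MR², i.e. k = I/(MR²) = 0.4.
Along the incline Mg sinθ − f = Ma, and torque about the center fR = Iα = kMR²(a/R) gives f = kMa.
Hence a = g sinθ/(1+k) = 9.8×sin20.4°/1.4 = 2.44 m/s².
Starting from rest, L = ½at², so t = √(2L/a) = √(2×3.67/2.44) ≈ 1.73 s.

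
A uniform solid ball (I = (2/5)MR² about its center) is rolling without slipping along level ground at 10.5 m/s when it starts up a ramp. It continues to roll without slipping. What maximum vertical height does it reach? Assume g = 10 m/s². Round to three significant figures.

h ≈ 7.72 m

The moment of inertia is (2/5)MR², giving k ≡ I/(MR²) = 0.4.
Since it rolls without slipping, ω = v/R and KE = ½Mv² + ½Iω² = ½(1+k)Mv² = (7/10)Mv².
All of this converts to potential energy at the highest point: (7/10)Mv₀² = Mgh.
Thus h = (1+k)v₀²/(2g) = 1.4 × 10.5² / (2 × 10) ≈ 7.72 m.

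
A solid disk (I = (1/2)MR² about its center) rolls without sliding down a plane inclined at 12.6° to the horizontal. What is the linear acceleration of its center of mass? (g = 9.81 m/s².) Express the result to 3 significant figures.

a ≈ 1.43 m/s²

The moment of inertia is (1/2)MR², giving k ≡ I/(MR²) = 0.5.
Translational: Mg sinθ − f = Ma. Rotational about the CM: fR = Iα = kMRa, so f = kMa.
Eliminating f: Mg sinθ = (1+k)Ma, so a = g sinθ/(1+k) = 9.81 × sin12.6° / 1.5 ≈ 1.43 m/s².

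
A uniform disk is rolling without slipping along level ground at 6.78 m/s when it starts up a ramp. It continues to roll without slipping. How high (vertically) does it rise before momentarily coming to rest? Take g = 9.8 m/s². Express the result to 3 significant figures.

h ≈ 3.52 m

For this body I = (1/2)MR², i.e. k = I/(MR²) = 0.5.
Pure rolling means v = ωR; then KE = ½Mv² + ½I(v/R)² = ½(1+k)Mv² = (3/4)Mv².
At the top the kinetic energy is zero, so (3/4)Mv₀² = Mgh.
Thus h = (1+k)v₀²/(2g) = 1.5 × 6.78² / (2 × 9.8) ≈ 3.52 m.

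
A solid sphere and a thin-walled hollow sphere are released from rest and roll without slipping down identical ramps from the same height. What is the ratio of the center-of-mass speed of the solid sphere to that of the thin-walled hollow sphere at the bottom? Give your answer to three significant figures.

Each satisfies Mgh = ½(1+k)Mv² with k = I/(MR²), so v ∝ 1/√(1+k).
For the solid sphere k = 0.4; for the thin-walled hollow sphere k = 2/3.
v₁/v₂ = √((1+k₂)/(1+k₁)) = √(1.667/1.4) ≈ 1.09.

v_ratio ≈ 1.09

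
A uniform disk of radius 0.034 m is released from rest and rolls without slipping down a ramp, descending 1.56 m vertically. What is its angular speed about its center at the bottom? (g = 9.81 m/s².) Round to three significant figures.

For this body I = (1/2)MR², i.e. k = I/(MR²) = 0.5.
Pure rolling means v = ωR; then KE = ½Mv² + ½I(v/R)² = ½(1+k)Mv² = (3/4)Mv².
Energy conservation Mgh = ½(1+k)Mv² gives v = √(2gh/(1+k)) = √(2 × 9.81 × 1.56 / 1.5) = 4.517 m/s.
The angular speed follows from ω = v/R = 4.517/0.034 ≈ 133 rad/s.

ω ≈ 133 rad/s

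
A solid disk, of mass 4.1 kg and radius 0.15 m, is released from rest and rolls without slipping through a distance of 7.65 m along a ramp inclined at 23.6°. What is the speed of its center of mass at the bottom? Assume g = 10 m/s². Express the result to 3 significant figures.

With I = (1/2)MR², the ratio k = I/(MR²) is 0.5.
Since it rolls without slipping, ω = v/R and KE = ½Mv² + ½Iω² = ½(1+k)Mv² = (3/4)Mv².
The vertical drop is h = L sinθ = 7.65 × sin23.6° = 3.063 m.
Energy conservation: Mgh = (3/4)Mv², so v = √(2gh/(1+k)) = √(2 × 10 × 3.063 / 1.5) ≈ 6.39 m/s.

v ≈ 6.39 m/s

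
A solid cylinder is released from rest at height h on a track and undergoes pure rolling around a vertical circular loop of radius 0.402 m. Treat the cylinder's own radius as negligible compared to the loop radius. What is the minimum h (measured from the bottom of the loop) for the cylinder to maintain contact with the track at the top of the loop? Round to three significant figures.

For this body I = (1/2)MR², i.e. k = I/(MR²) = 0.5.
At the top, contact is just lost when gravity alone supplies the centripetal force: Mg = Mv_top²/r, i.e. v_top² = gr.
With ω = v/R, the kinetic energy at speed v is ½(1+k)Mv² = (3/4)Mv².
Energy conservation from release (height h) to the top (height 2r): Mgh = Mg(2r) + (3/4)M·gr.
Thus h_min = 2r + (1+k)r/2 = r(2 + 1.5/2) = 0.402 × 2.75 ≈ 1.11 m.

h_min ≈ 1.11 m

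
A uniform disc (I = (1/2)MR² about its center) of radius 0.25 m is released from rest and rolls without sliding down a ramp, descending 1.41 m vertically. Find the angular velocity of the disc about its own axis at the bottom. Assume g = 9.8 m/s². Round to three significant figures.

With I = (1/2)MR², the ratio k = I/(MR²) is 0.5.
Pure rolling means v = ωR; then KE = ½Mv² + ½I(v/R)² = ½(1+k)Mv² = (3/4)Mv².
Energy conservation Mgh = ½(1+k)Mv² gives v = √(2gh/(1+k)) = √(2 × 9.8 × 1.41 / 1.5) = 4.292 m/s.
The angular speed follows from ω = v/R = 4.292/0.25 ≈ 17.2 rad/s.

ω ≈ 17.2 rad/s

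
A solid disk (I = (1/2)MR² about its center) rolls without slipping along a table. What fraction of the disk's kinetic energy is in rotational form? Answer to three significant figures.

fraction ≈ 0.333

With I = (1/2)MR², the ratio k = I/(MR²) is 0.5.
With ω = v/R, KE_trans = ½Mv² and KE_rot = ½Iω² = ½kMv², so KE_total = ½(1+k)Mv².
The rotational fraction is therefore k/(1+k) = 0.5/1.5 ≈ 0.333.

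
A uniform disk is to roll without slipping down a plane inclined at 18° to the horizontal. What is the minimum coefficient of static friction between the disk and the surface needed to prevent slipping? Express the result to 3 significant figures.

μ_min ≈ 0.108

For this body I = (1/2)MR², i.e. k = I/(MR²) = 0.5.
Newton's second law down the slope: Mg sinθ − f = Ma. The torque equation fR = Iα (with α = a/R) gives f = kMa.
These give a = g sinθ/(1+k) and the required friction f = kMg sinθ/(1+k).
With N = Mg cosθ, the no-slip condition f ≤ μN gives μ_min = f/N = k tanθ/(1+k).
μ_min = 0.5 × tan18° / 1.5 ≈ 0.108.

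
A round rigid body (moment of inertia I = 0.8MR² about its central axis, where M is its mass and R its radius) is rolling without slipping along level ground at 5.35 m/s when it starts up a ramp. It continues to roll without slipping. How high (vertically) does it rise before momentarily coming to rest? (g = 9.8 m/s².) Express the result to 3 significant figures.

h ≈ 2.63 m

For this body I = 0.8MR², i.e. k = I/(MR²) = 0.8.
The rolling condition ω = v/R makes the rotational term ½I(v/R)² = ½kMv², so KE_total = ½(1+k)Mv² = (9/10)Mv².
At the top the kinetic energy is zero, so (9/10)Mv₀² = Mgh.
Thus h = (1+k)v₀²/(2g) = 1.8 × 5.35² / (2 × 9.8) ≈ 2.63 m.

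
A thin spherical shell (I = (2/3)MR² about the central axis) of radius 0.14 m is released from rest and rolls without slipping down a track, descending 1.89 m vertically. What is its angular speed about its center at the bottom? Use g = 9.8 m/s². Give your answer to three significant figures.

The moment of inertia is (2/3)MR², giving k ≡ I/(MR²) = 2/3.
Pure rolling means v = ωR; then KE = ½Mv² + ½I(v/R)² = ½(1+k)Mv² = (5/6)Mv².
Energy conservation Mgh = ½(1+k)Mv² gives v = √(2gh/(1+k)) = √(2 × 9.8 × 1.89 / 1.667) = 4.714 m/s.
The angular speed follows from ω = v/R = 4.714/0.14 ≈ 33.7 rad/s.

ω ≈ 33.7 rad/s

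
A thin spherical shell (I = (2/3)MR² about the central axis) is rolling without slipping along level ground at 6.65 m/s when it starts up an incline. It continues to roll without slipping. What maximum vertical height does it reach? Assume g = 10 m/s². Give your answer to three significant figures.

h ≈ 3.69 m

Here I = (2/3)MR², so the shape factor k = I/(MR²) = 2/3.
Pure rolling means v = ωR; then KE = ½Mv² + ½I(v/R)² = ½(1+k)Mv² = (5/6)Mv².
All of this converts to potential energy at the highest point: (5/6)Mv₀² = Mgh.
Thus h = (1+k)v₀²/(2g) = 1.667 × 6.65² / (2 × 10) ≈ 3.69 m.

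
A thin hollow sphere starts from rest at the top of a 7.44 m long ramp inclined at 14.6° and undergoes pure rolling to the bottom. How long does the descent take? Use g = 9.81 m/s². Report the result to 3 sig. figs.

t ≈ 3.17 s

Here I = (2/3)MR², so the shape factor k = I/(MR²) = 2/3.
Newton's second law down the slope: Mg sinθ − f = Ma. The torque equation fR = Iα (with α = a/R) gives f = kMa.
Hence a = g sinθ/(1+k) = 9.81×sin14.6°/1.667 = 1.484 m/s².
Starting from rest, L = ½at², so t = √(2L/a) = √(2×7.44/1.484) ≈ 3.17 s.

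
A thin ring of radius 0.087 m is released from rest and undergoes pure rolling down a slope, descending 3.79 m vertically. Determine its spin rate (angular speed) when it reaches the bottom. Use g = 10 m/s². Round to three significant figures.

Here I = MR², so the shape factor k = I/(MR²) = 1.
Since it rolls without slipping, ω = v/R and KE = ½Mv² + ½Iω² = ½(1+k)Mv² = Mv².
Energy conservation Mgh = ½(1+k)Mv² gives v = √(2gh/(1+k)) = √(2 × 10 × 3.79 / 2) = 6.156 m/s.
Then ω = v/R = 6.156 / 0.087 ≈ 70.8 rad/s.

ω ≈ 70.8 rad/s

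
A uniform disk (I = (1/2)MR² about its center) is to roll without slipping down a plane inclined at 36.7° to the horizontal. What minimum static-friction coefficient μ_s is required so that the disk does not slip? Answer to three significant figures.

μ_min ≈ 0.248

For this body I = (1/2)MR², i.e. k = I/(MR²) = 0.5.
Along the incline Mg sinθ − f = Ma, and torque about the center fR = Iα = kMR²(a/R) gives f = kMa.
These give a = g sinθ/(1+k) and the required friction f = kMg sinθ/(1+k).
The normal force is N = Mg cosθ, so μ_min = f/N = k tanθ/(1+k).
μ_min = 0.5 × tan36.7° / 1.5 ≈ 0.248.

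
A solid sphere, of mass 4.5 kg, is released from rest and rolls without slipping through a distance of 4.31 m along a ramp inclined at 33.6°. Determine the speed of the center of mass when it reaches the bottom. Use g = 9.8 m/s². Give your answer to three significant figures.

With I = (2/5)MR², the ratio k = I/(MR²) is 0.4.
Since it rolls without slipping, ω = v/R and KE = ½Mv² + ½Iω² = ½(1+k)Mv² = (7/10)Mv².
The vertical drop is h = L sinθ = 4.31 × sin33.6° = 2.385 m.
Energy conservation: Mgh = (7/10)Mv², so v = √(2gh/(1+k)) = √(2 × 9.8 × 2.385 / 1.4) ≈ 5.78 m/s.

v ≈ 5.78 m/s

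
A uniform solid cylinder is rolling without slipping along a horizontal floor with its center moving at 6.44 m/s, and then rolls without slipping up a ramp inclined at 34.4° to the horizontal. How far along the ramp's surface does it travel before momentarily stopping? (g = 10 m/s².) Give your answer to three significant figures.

d ≈ 5.51 m

Here I = (1/2)MR², so the shape factor k = I/(MR²) = 0.5.
The rolling condition ω = v/R makes the rotational term ½I(v/R)² = ½kMv², so KE_total = ½(1+k)Mv² = (3/4)Mv².
Setting this equal to Mgh gives the vertical rise h = (1+k)v₀²/(2g) = 1.5×6.44²/(2×10) = 3.111 m.
Along the incline, d = h/sinθ = 3.111/sin34.4° ≈ 5.51 m.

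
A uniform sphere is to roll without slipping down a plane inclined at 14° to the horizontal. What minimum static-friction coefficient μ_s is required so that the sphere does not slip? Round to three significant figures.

Here I = (2/5)MR², so the shape factor k = I/(MR²) = 0.4.
Newton's second law down the slope: Mg sinθ − f = Ma. The torque equation fR = Iα (with α = a/R) gives f = kMa.
These give a = g sinθ/(1+k) and the required friction f = kMg sinθ/(1+k).
The normal force is N = Mg cosθ, so μ_min = f/N = k tanθ/(1+k).
μ_min = 0.4 × tan14° / 1.4 ≈ 0.0712.

μ_min ≈ 0.0712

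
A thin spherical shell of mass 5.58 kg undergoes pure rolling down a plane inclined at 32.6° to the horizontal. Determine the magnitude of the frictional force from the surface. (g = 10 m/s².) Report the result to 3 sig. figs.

Here I = (2/3)MR², so the shape factor k = I/(MR²) = 2/3.
Along the incline Mg sinθ − f = Ma, and torque about the center fR = Iα = kMR²(a/R) gives f = kMa.
Combining, a = g sinθ/(1+k) and f = kMa = kMg sinθ/(1+k).
f = (2/3) × 5.58 × 10 × sin32.6° / 1.667 ≈ 12.0 N.

f ≈ 12.0 N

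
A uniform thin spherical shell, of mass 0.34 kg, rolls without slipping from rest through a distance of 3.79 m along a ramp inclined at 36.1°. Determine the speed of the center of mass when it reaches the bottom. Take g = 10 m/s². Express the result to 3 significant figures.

For this body I = (2/3)MR², i.e. k = I/(MR²) = 2/3.
Rolling without slipping gives ω = v/R, so the total kinetic energy is ½Mv² + ½Iω² = ½(1+k)Mv² = (5/6)Mv².
The vertical drop is h = L sinθ = 3.79 × sin36.1° = 2.233 m.
Energy conservation: Mgh = (5/6)Mv², so v = √(2gh/(1+k)) = √(2 × 10 × 2.233 / 1.667) ≈ 5.18 m/s.

v ≈ 5.18 m/s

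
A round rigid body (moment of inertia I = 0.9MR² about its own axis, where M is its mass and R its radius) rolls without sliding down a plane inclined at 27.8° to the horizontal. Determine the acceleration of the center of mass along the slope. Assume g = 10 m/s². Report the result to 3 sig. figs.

a ≈ 2.45 m/s²

With I = 0.9MR², the ratio k = I/(MR²) is 0.9.
Newton's second law down the slope: Mg sinθ − f = Ma. The torque equation fR = Iα (with α = a/R) gives f = kMa.
Eliminating f: Mg sinθ = (1+k)Ma, so a = g sinθ/(1+k) = 10 × sin27.8° / 1.9 ≈ 2.45 m/s².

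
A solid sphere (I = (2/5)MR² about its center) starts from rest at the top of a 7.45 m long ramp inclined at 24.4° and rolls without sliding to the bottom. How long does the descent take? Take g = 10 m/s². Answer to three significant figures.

t ≈ 2.25 s

The moment of inertia is (2/5)MR², giving k ≡ I/(MR²) = 0.4.
Newton's second law down the slope: Mg sinθ − f = Ma. The torque equation fR = Iα (with α = a/R) gives f = kMa.
Hence a = g sinθ/(1+k) = 10×sin24.4°/1.4 = 2.951 m/s².
Starting from rest, L = ½at², so t = √(2L/a) = √(2×7.45/2.951) ≈ 2.25 s.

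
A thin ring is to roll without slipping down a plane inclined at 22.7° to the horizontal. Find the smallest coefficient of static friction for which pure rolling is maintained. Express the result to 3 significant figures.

μ_min ≈ 0.209

Here I = MR², so the shape factor k = I/(MR²) = 1.
Translational: Mg sinθ − f = Ma. Rotational about the CM: fR = Iα = kMRa, so f = kMa.
These give a = g sinθ/(1+k) and the required friction f = kMg sinθ/(1+k).
With N = Mg cosθ, the no-slip condition f ≤ μN gives μ_min = f/N = k tanθ/(1+k).
μ_min = 1 × tan22.7° / 2 ≈ 0.209.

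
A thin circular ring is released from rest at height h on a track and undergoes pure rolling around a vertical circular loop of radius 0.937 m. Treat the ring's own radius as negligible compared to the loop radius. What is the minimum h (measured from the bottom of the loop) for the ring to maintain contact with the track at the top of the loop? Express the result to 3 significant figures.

The moment of inertia is MR², giving k ≡ I/(MR²) = 1.
At the top, contact is just lost when gravity alone supplies the centripetal force: Mg = Mv_top²/r, i.e. v_top² = gr.
With ω = v/R, the kinetic energy at speed v is ½(1+k)Mv² = Mv².
Energy conservation from release (height h) to the top (height 2r): Mgh = Mg(2r) + M·gr.
Thus h_min = 2r + (1+k)r/2 = r(2 + 2/2) = 0.937 × 3 ≈ 2.81 m.

h_min ≈ 2.81 m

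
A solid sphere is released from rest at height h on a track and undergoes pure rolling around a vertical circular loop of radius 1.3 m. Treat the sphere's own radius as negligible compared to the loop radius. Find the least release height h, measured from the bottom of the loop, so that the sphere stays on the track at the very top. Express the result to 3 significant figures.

h_min ≈ 3.51 m

For this body I = (2/5)MR², i.e. k = I/(MR²) = 0.4.
At the top of the loop, the minimum-contact condition is Mg = Mv_top²/r, so v_top² = gr.
With ω = v/R, the kinetic energy at speed v is ½(1+k)Mv² = (7/10)Mv².
Energy conservation from release (height h) to the top (height 2r): Mgh = Mg(2r) + (7/10)M·gr.
Thus h_min = 2r + (1+k)r/2 = r(2 + 1.4/2) = 1.3 × 2.7 ≈ 3.51 m.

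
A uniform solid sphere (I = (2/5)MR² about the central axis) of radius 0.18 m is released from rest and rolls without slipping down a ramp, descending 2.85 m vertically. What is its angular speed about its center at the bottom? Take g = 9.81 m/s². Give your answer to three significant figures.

With I = (2/5)MR², the ratio k = I/(MR²) is 0.4.
The rolling condition ω = v/R makes the rotational term ½I(v/R)² = ½kMv², so KE_total = ½(1+k)Mv² = (7/10)Mv².
Energy conservation Mgh = ½(1+k)Mv² gives v = √(2gh/(1+k)) = √(2 × 9.81 × 2.85 / 1.4) = 6.32 m/s.
Then ω = v/R = 6.32 / 0.18 ≈ 35.1 rad/s.

ω ≈ 35.1 rad/s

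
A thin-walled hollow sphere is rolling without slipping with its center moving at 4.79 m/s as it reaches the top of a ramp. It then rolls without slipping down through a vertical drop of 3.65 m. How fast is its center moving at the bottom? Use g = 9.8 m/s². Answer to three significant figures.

For this body I = (2/3)MR², i.e. k = I/(MR²) = 2/3.
Since it rolls without slipping, ω = v/R and KE = ½Mv² + ½Iω² = ½(1+k)Mv² = (5/6)Mv².
Energy conservation: (5/6)Mv₀² + Mgh = (5/6)Mv², so v² = v₀² + 2gh/(1+k).
v = √(4.79² + 2×9.8×3.65/1.667) = √65.87 ≈ 8.12 m/s.

v ≈ 8.12 m/s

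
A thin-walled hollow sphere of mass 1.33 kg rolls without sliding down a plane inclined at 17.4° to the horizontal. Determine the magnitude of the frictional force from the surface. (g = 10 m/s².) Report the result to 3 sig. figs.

f ≈ 1.59 N

Here I = (2/3)MR², so the shape factor k = I/(MR²) = 2/3.
Along the incline Mg sinθ − f = Ma, and torque about the center fR = Iα = kMR²(a/R) gives f = kMa.
Combining, a = g sinθ/(1+k) and f = kMa = kMg sinθ/(1+k).
f = (2/3) × 1.33 × 10 × sin17.4° / 1.667 ≈ 1.59 N.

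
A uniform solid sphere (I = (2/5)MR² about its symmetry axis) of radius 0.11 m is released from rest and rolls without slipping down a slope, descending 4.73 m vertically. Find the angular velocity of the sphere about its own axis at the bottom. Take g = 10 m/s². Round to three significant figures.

With I = (2/5)MR², the ratio k = I/(MR²) is 0.4.
Since it rolls without slipping, ω = v/R and KE = ½Mv² + ½Iω² = ½(1+k)Mv² = (7/10)Mv².
Energy conservation Mgh = ½(1+k)Mv² gives v = √(2gh/(1+k)) = √(2 × 10 × 4.73 / 1.4) = 8.22 m/s.
The angular speed follows from ω = v/R = 8.22/0.11 ≈ 74.7 rad/s.

ω ≈ 74.7 rad/s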